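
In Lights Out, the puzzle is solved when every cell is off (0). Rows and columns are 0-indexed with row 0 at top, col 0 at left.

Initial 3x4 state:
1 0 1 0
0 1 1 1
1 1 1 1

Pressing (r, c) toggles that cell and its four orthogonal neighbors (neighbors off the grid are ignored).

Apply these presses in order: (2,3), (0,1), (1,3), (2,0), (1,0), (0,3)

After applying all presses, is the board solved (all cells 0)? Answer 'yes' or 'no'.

Answer: no

Derivation:
After press 1 at (2,3):
1 0 1 0
0 1 1 0
1 1 0 0

After press 2 at (0,1):
0 1 0 0
0 0 1 0
1 1 0 0

After press 3 at (1,3):
0 1 0 1
0 0 0 1
1 1 0 1

After press 4 at (2,0):
0 1 0 1
1 0 0 1
0 0 0 1

After press 5 at (1,0):
1 1 0 1
0 1 0 1
1 0 0 1

After press 6 at (0,3):
1 1 1 0
0 1 0 0
1 0 0 1

Lights still on: 6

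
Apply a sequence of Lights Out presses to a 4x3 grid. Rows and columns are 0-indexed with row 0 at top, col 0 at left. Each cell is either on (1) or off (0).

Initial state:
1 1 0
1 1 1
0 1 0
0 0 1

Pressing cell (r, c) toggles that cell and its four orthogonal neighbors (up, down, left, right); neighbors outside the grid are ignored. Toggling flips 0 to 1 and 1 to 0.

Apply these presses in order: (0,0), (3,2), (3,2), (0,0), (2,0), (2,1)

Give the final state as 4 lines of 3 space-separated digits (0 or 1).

After press 1 at (0,0):
0 0 0
0 1 1
0 1 0
0 0 1

After press 2 at (3,2):
0 0 0
0 1 1
0 1 1
0 1 0

After press 3 at (3,2):
0 0 0
0 1 1
0 1 0
0 0 1

After press 4 at (0,0):
1 1 0
1 1 1
0 1 0
0 0 1

After press 5 at (2,0):
1 1 0
0 1 1
1 0 0
1 0 1

After press 6 at (2,1):
1 1 0
0 0 1
0 1 1
1 1 1

Answer: 1 1 0
0 0 1
0 1 1
1 1 1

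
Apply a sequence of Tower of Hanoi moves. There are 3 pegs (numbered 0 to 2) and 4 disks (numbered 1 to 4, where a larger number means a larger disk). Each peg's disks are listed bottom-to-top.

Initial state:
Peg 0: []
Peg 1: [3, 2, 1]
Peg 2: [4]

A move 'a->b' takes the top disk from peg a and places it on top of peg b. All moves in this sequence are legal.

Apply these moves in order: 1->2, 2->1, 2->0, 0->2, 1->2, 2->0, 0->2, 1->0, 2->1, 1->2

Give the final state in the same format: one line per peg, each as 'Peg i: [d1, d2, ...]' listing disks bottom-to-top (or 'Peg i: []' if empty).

After move 1 (1->2):
Peg 0: []
Peg 1: [3, 2]
Peg 2: [4, 1]

After move 2 (2->1):
Peg 0: []
Peg 1: [3, 2, 1]
Peg 2: [4]

After move 3 (2->0):
Peg 0: [4]
Peg 1: [3, 2, 1]
Peg 2: []

After move 4 (0->2):
Peg 0: []
Peg 1: [3, 2, 1]
Peg 2: [4]

After move 5 (1->2):
Peg 0: []
Peg 1: [3, 2]
Peg 2: [4, 1]

After move 6 (2->0):
Peg 0: [1]
Peg 1: [3, 2]
Peg 2: [4]

After move 7 (0->2):
Peg 0: []
Peg 1: [3, 2]
Peg 2: [4, 1]

After move 8 (1->0):
Peg 0: [2]
Peg 1: [3]
Peg 2: [4, 1]

After move 9 (2->1):
Peg 0: [2]
Peg 1: [3, 1]
Peg 2: [4]

After move 10 (1->2):
Peg 0: [2]
Peg 1: [3]
Peg 2: [4, 1]

Answer: Peg 0: [2]
Peg 1: [3]
Peg 2: [4, 1]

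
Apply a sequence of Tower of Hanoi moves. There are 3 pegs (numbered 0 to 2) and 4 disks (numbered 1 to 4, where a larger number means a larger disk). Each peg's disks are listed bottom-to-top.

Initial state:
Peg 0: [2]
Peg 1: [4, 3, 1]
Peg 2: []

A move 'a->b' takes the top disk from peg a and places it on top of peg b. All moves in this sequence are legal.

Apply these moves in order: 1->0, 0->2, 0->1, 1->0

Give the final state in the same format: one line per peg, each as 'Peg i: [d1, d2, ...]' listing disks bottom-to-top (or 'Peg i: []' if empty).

After move 1 (1->0):
Peg 0: [2, 1]
Peg 1: [4, 3]
Peg 2: []

After move 2 (0->2):
Peg 0: [2]
Peg 1: [4, 3]
Peg 2: [1]

After move 3 (0->1):
Peg 0: []
Peg 1: [4, 3, 2]
Peg 2: [1]

After move 4 (1->0):
Peg 0: [2]
Peg 1: [4, 3]
Peg 2: [1]

Answer: Peg 0: [2]
Peg 1: [4, 3]
Peg 2: [1]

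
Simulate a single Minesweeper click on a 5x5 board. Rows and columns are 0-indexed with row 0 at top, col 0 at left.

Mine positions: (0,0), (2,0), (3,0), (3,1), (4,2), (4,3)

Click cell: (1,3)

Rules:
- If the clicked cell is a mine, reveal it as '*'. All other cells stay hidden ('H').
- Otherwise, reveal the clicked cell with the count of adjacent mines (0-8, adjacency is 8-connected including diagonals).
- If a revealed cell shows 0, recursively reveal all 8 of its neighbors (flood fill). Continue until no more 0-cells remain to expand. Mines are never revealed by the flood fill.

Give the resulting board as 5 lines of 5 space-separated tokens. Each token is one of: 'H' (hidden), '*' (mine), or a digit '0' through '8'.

H 1 0 0 0
H 2 0 0 0
H 3 1 0 0
H H 3 2 1
H H H H H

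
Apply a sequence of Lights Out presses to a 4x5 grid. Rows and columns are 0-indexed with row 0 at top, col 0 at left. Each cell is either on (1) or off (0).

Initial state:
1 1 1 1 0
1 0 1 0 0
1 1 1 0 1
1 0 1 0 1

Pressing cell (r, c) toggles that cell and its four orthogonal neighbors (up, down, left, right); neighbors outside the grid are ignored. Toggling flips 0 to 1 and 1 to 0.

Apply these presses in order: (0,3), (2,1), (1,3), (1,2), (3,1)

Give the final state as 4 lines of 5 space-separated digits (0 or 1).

After press 1 at (0,3):
1 1 0 0 1
1 0 1 1 0
1 1 1 0 1
1 0 1 0 1

After press 2 at (2,1):
1 1 0 0 1
1 1 1 1 0
0 0 0 0 1
1 1 1 0 1

After press 3 at (1,3):
1 1 0 1 1
1 1 0 0 1
0 0 0 1 1
1 1 1 0 1

After press 4 at (1,2):
1 1 1 1 1
1 0 1 1 1
0 0 1 1 1
1 1 1 0 1

After press 5 at (3,1):
1 1 1 1 1
1 0 1 1 1
0 1 1 1 1
0 0 0 0 1

Answer: 1 1 1 1 1
1 0 1 1 1
0 1 1 1 1
0 0 0 0 1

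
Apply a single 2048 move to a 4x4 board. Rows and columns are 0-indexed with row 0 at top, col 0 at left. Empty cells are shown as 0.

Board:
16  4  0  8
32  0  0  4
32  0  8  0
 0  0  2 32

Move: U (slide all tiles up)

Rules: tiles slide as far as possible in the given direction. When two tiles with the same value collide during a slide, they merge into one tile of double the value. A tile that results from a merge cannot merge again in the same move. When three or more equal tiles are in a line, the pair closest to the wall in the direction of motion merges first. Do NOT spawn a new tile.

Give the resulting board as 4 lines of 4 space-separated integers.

Slide up:
col 0: [16, 32, 32, 0] -> [16, 64, 0, 0]
col 1: [4, 0, 0, 0] -> [4, 0, 0, 0]
col 2: [0, 0, 8, 2] -> [8, 2, 0, 0]
col 3: [8, 4, 0, 32] -> [8, 4, 32, 0]

Answer: 16  4  8  8
64  0  2  4
 0  0  0 32
 0  0  0  0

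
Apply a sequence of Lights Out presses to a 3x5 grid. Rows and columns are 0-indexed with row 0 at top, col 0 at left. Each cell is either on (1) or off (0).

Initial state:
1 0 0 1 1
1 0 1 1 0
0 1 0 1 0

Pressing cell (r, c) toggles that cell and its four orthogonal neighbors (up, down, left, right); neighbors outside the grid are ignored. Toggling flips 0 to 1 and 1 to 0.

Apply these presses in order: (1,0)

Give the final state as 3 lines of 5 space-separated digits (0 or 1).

After press 1 at (1,0):
0 0 0 1 1
0 1 1 1 0
1 1 0 1 0

Answer: 0 0 0 1 1
0 1 1 1 0
1 1 0 1 0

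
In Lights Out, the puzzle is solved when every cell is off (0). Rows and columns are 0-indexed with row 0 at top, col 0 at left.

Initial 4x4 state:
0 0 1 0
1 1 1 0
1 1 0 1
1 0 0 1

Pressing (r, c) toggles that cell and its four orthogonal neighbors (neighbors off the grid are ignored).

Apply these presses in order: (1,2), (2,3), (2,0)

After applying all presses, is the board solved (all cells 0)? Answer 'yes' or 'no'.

Answer: yes

Derivation:
After press 1 at (1,2):
0 0 0 0
1 0 0 1
1 1 1 1
1 0 0 1

After press 2 at (2,3):
0 0 0 0
1 0 0 0
1 1 0 0
1 0 0 0

After press 3 at (2,0):
0 0 0 0
0 0 0 0
0 0 0 0
0 0 0 0

Lights still on: 0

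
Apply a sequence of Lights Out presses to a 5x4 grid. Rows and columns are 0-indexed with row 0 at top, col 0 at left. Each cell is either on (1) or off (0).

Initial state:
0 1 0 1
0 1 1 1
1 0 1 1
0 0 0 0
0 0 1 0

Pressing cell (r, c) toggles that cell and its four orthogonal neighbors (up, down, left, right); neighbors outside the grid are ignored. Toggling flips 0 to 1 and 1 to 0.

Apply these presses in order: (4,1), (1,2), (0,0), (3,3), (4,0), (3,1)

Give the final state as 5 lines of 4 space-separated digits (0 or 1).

Answer: 1 0 1 1
1 0 0 0
1 1 0 0
0 0 0 1
0 1 0 1

Derivation:
After press 1 at (4,1):
0 1 0 1
0 1 1 1
1 0 1 1
0 1 0 0
1 1 0 0

After press 2 at (1,2):
0 1 1 1
0 0 0 0
1 0 0 1
0 1 0 0
1 1 0 0

After press 3 at (0,0):
1 0 1 1
1 0 0 0
1 0 0 1
0 1 0 0
1 1 0 0

After press 4 at (3,3):
1 0 1 1
1 0 0 0
1 0 0 0
0 1 1 1
1 1 0 1

After press 5 at (4,0):
1 0 1 1
1 0 0 0
1 0 0 0
1 1 1 1
0 0 0 1

After press 6 at (3,1):
1 0 1 1
1 0 0 0
1 1 0 0
0 0 0 1
0 1 0 1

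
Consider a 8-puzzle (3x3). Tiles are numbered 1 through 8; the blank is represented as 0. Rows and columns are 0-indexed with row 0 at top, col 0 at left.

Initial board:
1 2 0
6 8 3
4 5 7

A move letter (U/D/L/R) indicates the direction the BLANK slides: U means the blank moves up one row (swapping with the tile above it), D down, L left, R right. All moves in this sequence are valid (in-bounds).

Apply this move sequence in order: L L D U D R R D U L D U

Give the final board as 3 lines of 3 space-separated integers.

After move 1 (L):
1 0 2
6 8 3
4 5 7

After move 2 (L):
0 1 2
6 8 3
4 5 7

After move 3 (D):
6 1 2
0 8 3
4 5 7

After move 4 (U):
0 1 2
6 8 3
4 5 7

After move 5 (D):
6 1 2
0 8 3
4 5 7

After move 6 (R):
6 1 2
8 0 3
4 5 7

After move 7 (R):
6 1 2
8 3 0
4 5 7

After move 8 (D):
6 1 2
8 3 7
4 5 0

After move 9 (U):
6 1 2
8 3 0
4 5 7

After move 10 (L):
6 1 2
8 0 3
4 5 7

After move 11 (D):
6 1 2
8 5 3
4 0 7

After move 12 (U):
6 1 2
8 0 3
4 5 7

Answer: 6 1 2
8 0 3
4 5 7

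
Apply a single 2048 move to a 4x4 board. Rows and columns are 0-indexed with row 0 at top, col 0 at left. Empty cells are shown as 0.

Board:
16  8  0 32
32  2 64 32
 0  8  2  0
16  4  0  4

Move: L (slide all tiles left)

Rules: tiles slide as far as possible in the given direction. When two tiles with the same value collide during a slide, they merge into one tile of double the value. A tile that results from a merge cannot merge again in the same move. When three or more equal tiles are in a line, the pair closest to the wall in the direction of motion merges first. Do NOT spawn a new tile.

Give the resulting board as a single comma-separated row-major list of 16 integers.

Answer: 16, 8, 32, 0, 32, 2, 64, 32, 8, 2, 0, 0, 16, 8, 0, 0

Derivation:
Slide left:
row 0: [16, 8, 0, 32] -> [16, 8, 32, 0]
row 1: [32, 2, 64, 32] -> [32, 2, 64, 32]
row 2: [0, 8, 2, 0] -> [8, 2, 0, 0]
row 3: [16, 4, 0, 4] -> [16, 8, 0, 0]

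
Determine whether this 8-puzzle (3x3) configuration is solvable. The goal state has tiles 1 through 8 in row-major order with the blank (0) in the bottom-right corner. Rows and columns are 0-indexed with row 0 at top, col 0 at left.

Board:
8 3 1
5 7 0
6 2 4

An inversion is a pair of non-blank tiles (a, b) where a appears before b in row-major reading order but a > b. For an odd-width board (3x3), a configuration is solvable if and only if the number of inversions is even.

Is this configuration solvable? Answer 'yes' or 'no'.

Inversions (pairs i<j in row-major order where tile[i] > tile[j] > 0): 16
16 is even, so the puzzle is solvable.

Answer: yes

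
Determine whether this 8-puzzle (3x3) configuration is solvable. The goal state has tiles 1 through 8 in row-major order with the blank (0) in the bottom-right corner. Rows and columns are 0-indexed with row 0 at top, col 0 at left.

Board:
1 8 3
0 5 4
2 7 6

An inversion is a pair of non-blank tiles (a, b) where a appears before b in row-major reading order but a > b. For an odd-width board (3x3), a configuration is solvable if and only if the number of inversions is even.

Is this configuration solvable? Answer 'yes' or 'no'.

Inversions (pairs i<j in row-major order where tile[i] > tile[j] > 0): 11
11 is odd, so the puzzle is not solvable.

Answer: no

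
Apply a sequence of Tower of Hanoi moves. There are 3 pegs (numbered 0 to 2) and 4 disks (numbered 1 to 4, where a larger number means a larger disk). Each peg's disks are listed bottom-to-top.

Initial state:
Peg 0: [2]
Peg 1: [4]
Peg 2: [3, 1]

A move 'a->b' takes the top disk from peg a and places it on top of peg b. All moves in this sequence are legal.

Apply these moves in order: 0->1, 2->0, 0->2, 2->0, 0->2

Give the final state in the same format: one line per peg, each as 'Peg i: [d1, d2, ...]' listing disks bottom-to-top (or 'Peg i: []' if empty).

Answer: Peg 0: []
Peg 1: [4, 2]
Peg 2: [3, 1]

Derivation:
After move 1 (0->1):
Peg 0: []
Peg 1: [4, 2]
Peg 2: [3, 1]

After move 2 (2->0):
Peg 0: [1]
Peg 1: [4, 2]
Peg 2: [3]

After move 3 (0->2):
Peg 0: []
Peg 1: [4, 2]
Peg 2: [3, 1]

After move 4 (2->0):
Peg 0: [1]
Peg 1: [4, 2]
Peg 2: [3]

After move 5 (0->2):
Peg 0: []
Peg 1: [4, 2]
Peg 2: [3, 1]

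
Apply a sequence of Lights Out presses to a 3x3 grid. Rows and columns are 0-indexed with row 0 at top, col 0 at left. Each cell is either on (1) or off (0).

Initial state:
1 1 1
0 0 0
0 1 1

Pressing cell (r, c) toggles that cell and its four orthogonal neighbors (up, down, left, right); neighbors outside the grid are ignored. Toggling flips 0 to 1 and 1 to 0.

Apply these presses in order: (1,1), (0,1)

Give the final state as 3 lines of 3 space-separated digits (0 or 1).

Answer: 0 1 0
1 0 1
0 0 1

Derivation:
After press 1 at (1,1):
1 0 1
1 1 1
0 0 1

After press 2 at (0,1):
0 1 0
1 0 1
0 0 1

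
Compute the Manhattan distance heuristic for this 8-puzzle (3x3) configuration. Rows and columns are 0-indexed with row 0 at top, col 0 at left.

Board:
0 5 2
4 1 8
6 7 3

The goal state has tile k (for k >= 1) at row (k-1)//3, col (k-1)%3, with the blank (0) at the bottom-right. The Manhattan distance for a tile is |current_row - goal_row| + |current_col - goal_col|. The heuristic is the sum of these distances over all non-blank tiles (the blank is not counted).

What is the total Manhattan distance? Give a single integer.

Answer: 12

Derivation:
Tile 5: (0,1)->(1,1) = 1
Tile 2: (0,2)->(0,1) = 1
Tile 4: (1,0)->(1,0) = 0
Tile 1: (1,1)->(0,0) = 2
Tile 8: (1,2)->(2,1) = 2
Tile 6: (2,0)->(1,2) = 3
Tile 7: (2,1)->(2,0) = 1
Tile 3: (2,2)->(0,2) = 2
Sum: 1 + 1 + 0 + 2 + 2 + 3 + 1 + 2 = 12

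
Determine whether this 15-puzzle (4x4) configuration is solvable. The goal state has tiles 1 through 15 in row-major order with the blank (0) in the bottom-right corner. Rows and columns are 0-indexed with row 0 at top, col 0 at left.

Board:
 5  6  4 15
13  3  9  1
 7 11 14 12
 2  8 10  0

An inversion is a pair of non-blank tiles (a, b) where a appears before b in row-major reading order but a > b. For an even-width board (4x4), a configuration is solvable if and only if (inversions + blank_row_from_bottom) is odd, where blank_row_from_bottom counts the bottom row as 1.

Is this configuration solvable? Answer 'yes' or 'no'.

Inversions: 48
Blank is in row 3 (0-indexed from top), which is row 1 counting from the bottom (bottom = 1).
48 + 1 = 49, which is odd, so the puzzle is solvable.

Answer: yes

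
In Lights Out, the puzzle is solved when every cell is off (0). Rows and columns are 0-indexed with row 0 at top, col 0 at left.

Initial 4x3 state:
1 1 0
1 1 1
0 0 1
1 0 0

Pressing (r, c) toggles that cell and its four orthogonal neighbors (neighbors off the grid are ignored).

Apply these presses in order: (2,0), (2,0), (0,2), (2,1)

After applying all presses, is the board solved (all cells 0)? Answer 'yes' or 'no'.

After press 1 at (2,0):
1 1 0
0 1 1
1 1 1
0 0 0

After press 2 at (2,0):
1 1 0
1 1 1
0 0 1
1 0 0

After press 3 at (0,2):
1 0 1
1 1 0
0 0 1
1 0 0

After press 4 at (2,1):
1 0 1
1 0 0
1 1 0
1 1 0

Lights still on: 7

Answer: no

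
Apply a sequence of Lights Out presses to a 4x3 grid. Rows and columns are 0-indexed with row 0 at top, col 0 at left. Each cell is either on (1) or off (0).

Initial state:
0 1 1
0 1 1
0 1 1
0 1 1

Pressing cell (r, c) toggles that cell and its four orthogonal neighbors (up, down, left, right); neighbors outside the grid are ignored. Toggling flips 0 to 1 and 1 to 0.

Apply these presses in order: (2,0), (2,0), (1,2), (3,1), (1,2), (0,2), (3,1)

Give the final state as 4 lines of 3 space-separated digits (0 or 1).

Answer: 0 0 0
0 1 0
0 1 1
0 1 1

Derivation:
After press 1 at (2,0):
0 1 1
1 1 1
1 0 1
1 1 1

After press 2 at (2,0):
0 1 1
0 1 1
0 1 1
0 1 1

After press 3 at (1,2):
0 1 0
0 0 0
0 1 0
0 1 1

After press 4 at (3,1):
0 1 0
0 0 0
0 0 0
1 0 0

After press 5 at (1,2):
0 1 1
0 1 1
0 0 1
1 0 0

After press 6 at (0,2):
0 0 0
0 1 0
0 0 1
1 0 0

After press 7 at (3,1):
0 0 0
0 1 0
0 1 1
0 1 1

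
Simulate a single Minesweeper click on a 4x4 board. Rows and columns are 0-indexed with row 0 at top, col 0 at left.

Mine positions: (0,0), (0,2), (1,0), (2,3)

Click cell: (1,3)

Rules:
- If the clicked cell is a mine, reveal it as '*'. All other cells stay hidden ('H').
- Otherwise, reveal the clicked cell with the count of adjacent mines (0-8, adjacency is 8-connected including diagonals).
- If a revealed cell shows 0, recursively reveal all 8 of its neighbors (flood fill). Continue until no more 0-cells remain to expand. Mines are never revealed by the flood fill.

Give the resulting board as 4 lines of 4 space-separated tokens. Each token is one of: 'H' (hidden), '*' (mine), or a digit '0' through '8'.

H H H H
H H H 2
H H H H
H H H H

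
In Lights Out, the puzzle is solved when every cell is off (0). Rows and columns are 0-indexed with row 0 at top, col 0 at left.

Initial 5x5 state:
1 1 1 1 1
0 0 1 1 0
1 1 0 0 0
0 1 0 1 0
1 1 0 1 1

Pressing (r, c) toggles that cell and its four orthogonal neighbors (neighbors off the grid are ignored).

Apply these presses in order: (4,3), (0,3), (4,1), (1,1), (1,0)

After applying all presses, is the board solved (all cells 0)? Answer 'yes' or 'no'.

Answer: yes

Derivation:
After press 1 at (4,3):
1 1 1 1 1
0 0 1 1 0
1 1 0 0 0
0 1 0 0 0
1 1 1 0 0

After press 2 at (0,3):
1 1 0 0 0
0 0 1 0 0
1 1 0 0 0
0 1 0 0 0
1 1 1 0 0

After press 3 at (4,1):
1 1 0 0 0
0 0 1 0 0
1 1 0 0 0
0 0 0 0 0
0 0 0 0 0

After press 4 at (1,1):
1 0 0 0 0
1 1 0 0 0
1 0 0 0 0
0 0 0 0 0
0 0 0 0 0

After press 5 at (1,0):
0 0 0 0 0
0 0 0 0 0
0 0 0 0 0
0 0 0 0 0
0 0 0 0 0

Lights still on: 0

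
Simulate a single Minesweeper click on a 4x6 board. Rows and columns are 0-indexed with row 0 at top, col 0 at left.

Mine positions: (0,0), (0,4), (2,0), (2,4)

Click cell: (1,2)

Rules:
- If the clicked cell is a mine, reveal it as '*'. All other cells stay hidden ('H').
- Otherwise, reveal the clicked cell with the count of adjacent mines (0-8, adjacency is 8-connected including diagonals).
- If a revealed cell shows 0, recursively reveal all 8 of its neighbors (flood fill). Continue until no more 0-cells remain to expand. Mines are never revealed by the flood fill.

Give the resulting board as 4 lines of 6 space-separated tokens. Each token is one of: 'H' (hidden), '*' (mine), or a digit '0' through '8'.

H 1 0 1 H H
H 2 0 2 H H
H 1 0 1 H H
H 1 0 1 H H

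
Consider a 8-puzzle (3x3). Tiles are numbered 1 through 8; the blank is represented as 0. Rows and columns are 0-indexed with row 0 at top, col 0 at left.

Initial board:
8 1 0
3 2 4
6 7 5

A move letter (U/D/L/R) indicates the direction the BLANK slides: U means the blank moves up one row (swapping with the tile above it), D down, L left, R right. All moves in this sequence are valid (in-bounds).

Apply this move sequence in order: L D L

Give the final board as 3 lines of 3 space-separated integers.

Answer: 8 2 1
0 3 4
6 7 5

Derivation:
After move 1 (L):
8 0 1
3 2 4
6 7 5

After move 2 (D):
8 2 1
3 0 4
6 7 5

After move 3 (L):
8 2 1
0 3 4
6 7 5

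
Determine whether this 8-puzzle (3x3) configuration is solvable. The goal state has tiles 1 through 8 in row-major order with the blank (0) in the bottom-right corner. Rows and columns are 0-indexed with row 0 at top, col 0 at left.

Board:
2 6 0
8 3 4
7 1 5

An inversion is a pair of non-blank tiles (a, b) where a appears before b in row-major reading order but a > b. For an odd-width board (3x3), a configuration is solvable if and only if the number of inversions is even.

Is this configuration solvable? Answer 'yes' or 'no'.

Inversions (pairs i<j in row-major order where tile[i] > tile[j] > 0): 14
14 is even, so the puzzle is solvable.

Answer: yes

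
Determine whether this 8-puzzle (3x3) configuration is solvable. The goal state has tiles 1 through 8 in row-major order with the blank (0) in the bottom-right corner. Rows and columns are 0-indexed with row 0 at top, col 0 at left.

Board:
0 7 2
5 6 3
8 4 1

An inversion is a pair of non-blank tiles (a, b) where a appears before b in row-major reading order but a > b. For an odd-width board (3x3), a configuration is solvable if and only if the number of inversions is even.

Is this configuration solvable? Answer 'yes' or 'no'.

Answer: no

Derivation:
Inversions (pairs i<j in row-major order where tile[i] > tile[j] > 0): 17
17 is odd, so the puzzle is not solvable.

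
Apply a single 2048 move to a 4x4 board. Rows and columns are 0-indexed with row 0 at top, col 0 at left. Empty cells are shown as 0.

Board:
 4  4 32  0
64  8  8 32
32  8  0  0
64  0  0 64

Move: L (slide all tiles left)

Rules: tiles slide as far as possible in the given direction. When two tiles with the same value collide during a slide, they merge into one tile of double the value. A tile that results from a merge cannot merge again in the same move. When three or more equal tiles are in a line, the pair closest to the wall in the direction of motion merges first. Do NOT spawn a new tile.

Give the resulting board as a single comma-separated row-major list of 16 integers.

Slide left:
row 0: [4, 4, 32, 0] -> [8, 32, 0, 0]
row 1: [64, 8, 8, 32] -> [64, 16, 32, 0]
row 2: [32, 8, 0, 0] -> [32, 8, 0, 0]
row 3: [64, 0, 0, 64] -> [128, 0, 0, 0]

Answer: 8, 32, 0, 0, 64, 16, 32, 0, 32, 8, 0, 0, 128, 0, 0, 0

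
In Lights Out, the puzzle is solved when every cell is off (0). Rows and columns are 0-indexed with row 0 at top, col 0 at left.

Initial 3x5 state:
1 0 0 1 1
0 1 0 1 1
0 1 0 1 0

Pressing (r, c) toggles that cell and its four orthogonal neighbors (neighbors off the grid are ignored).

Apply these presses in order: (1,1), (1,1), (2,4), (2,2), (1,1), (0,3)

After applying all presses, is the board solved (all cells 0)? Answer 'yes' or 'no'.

Answer: no

Derivation:
After press 1 at (1,1):
1 1 0 1 1
1 0 1 1 1
0 0 0 1 0

After press 2 at (1,1):
1 0 0 1 1
0 1 0 1 1
0 1 0 1 0

After press 3 at (2,4):
1 0 0 1 1
0 1 0 1 0
0 1 0 0 1

After press 4 at (2,2):
1 0 0 1 1
0 1 1 1 0
0 0 1 1 1

After press 5 at (1,1):
1 1 0 1 1
1 0 0 1 0
0 1 1 1 1

After press 6 at (0,3):
1 1 1 0 0
1 0 0 0 0
0 1 1 1 1

Lights still on: 8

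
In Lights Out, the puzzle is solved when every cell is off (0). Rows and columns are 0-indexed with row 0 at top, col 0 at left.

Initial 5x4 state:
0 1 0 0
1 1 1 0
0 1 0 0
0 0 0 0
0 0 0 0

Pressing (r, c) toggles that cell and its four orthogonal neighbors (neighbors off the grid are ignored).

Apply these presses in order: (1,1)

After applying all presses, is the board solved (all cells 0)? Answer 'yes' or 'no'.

After press 1 at (1,1):
0 0 0 0
0 0 0 0
0 0 0 0
0 0 0 0
0 0 0 0

Lights still on: 0

Answer: yes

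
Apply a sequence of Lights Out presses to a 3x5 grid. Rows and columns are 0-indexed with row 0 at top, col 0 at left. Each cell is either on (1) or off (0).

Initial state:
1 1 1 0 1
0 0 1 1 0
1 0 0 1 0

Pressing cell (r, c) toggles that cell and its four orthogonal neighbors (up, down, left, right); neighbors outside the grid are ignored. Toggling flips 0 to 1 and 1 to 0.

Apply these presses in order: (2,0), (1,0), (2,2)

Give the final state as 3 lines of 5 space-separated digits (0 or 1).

Answer: 0 1 1 0 1
0 1 0 1 0
1 0 1 0 0

Derivation:
After press 1 at (2,0):
1 1 1 0 1
1 0 1 1 0
0 1 0 1 0

After press 2 at (1,0):
0 1 1 0 1
0 1 1 1 0
1 1 0 1 0

After press 3 at (2,2):
0 1 1 0 1
0 1 0 1 0
1 0 1 0 0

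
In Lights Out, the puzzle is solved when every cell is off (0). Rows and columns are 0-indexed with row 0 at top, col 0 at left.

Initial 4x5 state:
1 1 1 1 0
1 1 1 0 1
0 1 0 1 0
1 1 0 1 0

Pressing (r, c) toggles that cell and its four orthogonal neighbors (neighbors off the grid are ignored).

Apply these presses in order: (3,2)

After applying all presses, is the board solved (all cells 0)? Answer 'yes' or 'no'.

After press 1 at (3,2):
1 1 1 1 0
1 1 1 0 1
0 1 1 1 0
1 0 1 0 0

Lights still on: 13

Answer: no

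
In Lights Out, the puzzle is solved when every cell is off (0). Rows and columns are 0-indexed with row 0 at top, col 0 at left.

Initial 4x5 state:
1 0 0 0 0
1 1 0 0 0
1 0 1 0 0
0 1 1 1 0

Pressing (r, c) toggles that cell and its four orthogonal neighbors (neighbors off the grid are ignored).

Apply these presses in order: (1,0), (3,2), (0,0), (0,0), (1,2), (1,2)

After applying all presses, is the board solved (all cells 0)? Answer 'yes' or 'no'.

After press 1 at (1,0):
0 0 0 0 0
0 0 0 0 0
0 0 1 0 0
0 1 1 1 0

After press 2 at (3,2):
0 0 0 0 0
0 0 0 0 0
0 0 0 0 0
0 0 0 0 0

After press 3 at (0,0):
1 1 0 0 0
1 0 0 0 0
0 0 0 0 0
0 0 0 0 0

After press 4 at (0,0):
0 0 0 0 0
0 0 0 0 0
0 0 0 0 0
0 0 0 0 0

After press 5 at (1,2):
0 0 1 0 0
0 1 1 1 0
0 0 1 0 0
0 0 0 0 0

After press 6 at (1,2):
0 0 0 0 0
0 0 0 0 0
0 0 0 0 0
0 0 0 0 0

Lights still on: 0

Answer: yes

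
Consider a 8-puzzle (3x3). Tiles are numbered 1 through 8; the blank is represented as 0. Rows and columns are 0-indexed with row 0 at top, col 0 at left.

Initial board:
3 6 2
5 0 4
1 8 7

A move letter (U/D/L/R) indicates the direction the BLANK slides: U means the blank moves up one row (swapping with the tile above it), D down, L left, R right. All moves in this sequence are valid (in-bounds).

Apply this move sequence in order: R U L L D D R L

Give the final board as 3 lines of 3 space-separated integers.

Answer: 5 3 6
1 4 2
0 8 7

Derivation:
After move 1 (R):
3 6 2
5 4 0
1 8 7

After move 2 (U):
3 6 0
5 4 2
1 8 7

After move 3 (L):
3 0 6
5 4 2
1 8 7

After move 4 (L):
0 3 6
5 4 2
1 8 7

After move 5 (D):
5 3 6
0 4 2
1 8 7

After move 6 (D):
5 3 6
1 4 2
0 8 7

After move 7 (R):
5 3 6
1 4 2
8 0 7

After move 8 (L):
5 3 6
1 4 2
0 8 7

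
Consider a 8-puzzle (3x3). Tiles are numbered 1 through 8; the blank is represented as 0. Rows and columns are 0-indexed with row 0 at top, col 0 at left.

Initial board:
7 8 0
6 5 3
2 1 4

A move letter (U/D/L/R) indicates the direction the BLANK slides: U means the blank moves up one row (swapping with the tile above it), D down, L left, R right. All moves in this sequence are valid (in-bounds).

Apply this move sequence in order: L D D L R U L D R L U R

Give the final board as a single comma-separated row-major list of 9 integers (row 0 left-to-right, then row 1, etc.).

After move 1 (L):
7 0 8
6 5 3
2 1 4

After move 2 (D):
7 5 8
6 0 3
2 1 4

After move 3 (D):
7 5 8
6 1 3
2 0 4

After move 4 (L):
7 5 8
6 1 3
0 2 4

After move 5 (R):
7 5 8
6 1 3
2 0 4

After move 6 (U):
7 5 8
6 0 3
2 1 4

After move 7 (L):
7 5 8
0 6 3
2 1 4

After move 8 (D):
7 5 8
2 6 3
0 1 4

After move 9 (R):
7 5 8
2 6 3
1 0 4

After move 10 (L):
7 5 8
2 6 3
0 1 4

After move 11 (U):
7 5 8
0 6 3
2 1 4

After move 12 (R):
7 5 8
6 0 3
2 1 4

Answer: 7, 5, 8, 6, 0, 3, 2, 1, 4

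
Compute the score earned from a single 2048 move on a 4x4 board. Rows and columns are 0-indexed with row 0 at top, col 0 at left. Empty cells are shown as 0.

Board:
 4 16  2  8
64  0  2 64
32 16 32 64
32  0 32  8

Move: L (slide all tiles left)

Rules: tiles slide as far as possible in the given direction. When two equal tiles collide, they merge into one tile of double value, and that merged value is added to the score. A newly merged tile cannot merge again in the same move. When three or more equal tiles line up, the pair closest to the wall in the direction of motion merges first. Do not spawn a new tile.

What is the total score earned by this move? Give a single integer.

Slide left:
row 0: [4, 16, 2, 8] -> [4, 16, 2, 8]  score +0 (running 0)
row 1: [64, 0, 2, 64] -> [64, 2, 64, 0]  score +0 (running 0)
row 2: [32, 16, 32, 64] -> [32, 16, 32, 64]  score +0 (running 0)
row 3: [32, 0, 32, 8] -> [64, 8, 0, 0]  score +64 (running 64)
Board after move:
 4 16  2  8
64  2 64  0
32 16 32 64
64  8  0  0

Answer: 64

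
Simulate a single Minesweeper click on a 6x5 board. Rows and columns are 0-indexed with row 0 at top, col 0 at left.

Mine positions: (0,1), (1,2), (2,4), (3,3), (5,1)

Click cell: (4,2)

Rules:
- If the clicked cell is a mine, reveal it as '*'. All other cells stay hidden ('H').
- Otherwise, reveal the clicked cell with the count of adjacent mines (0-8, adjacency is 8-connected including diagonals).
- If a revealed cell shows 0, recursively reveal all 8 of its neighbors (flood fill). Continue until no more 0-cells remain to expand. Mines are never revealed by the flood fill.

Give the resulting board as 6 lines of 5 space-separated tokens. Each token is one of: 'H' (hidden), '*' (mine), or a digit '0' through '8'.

H H H H H
H H H H H
H H H H H
H H H H H
H H 2 H H
H H H H H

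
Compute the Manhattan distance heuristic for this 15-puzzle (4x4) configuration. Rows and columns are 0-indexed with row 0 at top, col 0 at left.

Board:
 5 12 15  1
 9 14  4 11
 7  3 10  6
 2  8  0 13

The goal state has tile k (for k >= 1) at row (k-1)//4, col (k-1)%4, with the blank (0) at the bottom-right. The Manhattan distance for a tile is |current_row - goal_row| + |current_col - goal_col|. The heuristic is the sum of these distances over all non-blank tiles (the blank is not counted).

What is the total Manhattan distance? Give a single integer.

Answer: 39

Derivation:
Tile 5: (0,0)->(1,0) = 1
Tile 12: (0,1)->(2,3) = 4
Tile 15: (0,2)->(3,2) = 3
Tile 1: (0,3)->(0,0) = 3
Tile 9: (1,0)->(2,0) = 1
Tile 14: (1,1)->(3,1) = 2
Tile 4: (1,2)->(0,3) = 2
Tile 11: (1,3)->(2,2) = 2
Tile 7: (2,0)->(1,2) = 3
Tile 3: (2,1)->(0,2) = 3
Tile 10: (2,2)->(2,1) = 1
Tile 6: (2,3)->(1,1) = 3
Tile 2: (3,0)->(0,1) = 4
Tile 8: (3,1)->(1,3) = 4
Tile 13: (3,3)->(3,0) = 3
Sum: 1 + 4 + 3 + 3 + 1 + 2 + 2 + 2 + 3 + 3 + 1 + 3 + 4 + 4 + 3 = 39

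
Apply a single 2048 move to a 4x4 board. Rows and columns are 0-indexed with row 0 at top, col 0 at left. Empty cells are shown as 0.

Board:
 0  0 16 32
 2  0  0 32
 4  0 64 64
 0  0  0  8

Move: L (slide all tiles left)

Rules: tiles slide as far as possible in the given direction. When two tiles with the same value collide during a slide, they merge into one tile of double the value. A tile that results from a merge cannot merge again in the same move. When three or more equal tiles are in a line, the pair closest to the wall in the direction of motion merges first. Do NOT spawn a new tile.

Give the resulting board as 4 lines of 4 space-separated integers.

Answer:  16  32   0   0
  2  32   0   0
  4 128   0   0
  8   0   0   0

Derivation:
Slide left:
row 0: [0, 0, 16, 32] -> [16, 32, 0, 0]
row 1: [2, 0, 0, 32] -> [2, 32, 0, 0]
row 2: [4, 0, 64, 64] -> [4, 128, 0, 0]
row 3: [0, 0, 0, 8] -> [8, 0, 0, 0]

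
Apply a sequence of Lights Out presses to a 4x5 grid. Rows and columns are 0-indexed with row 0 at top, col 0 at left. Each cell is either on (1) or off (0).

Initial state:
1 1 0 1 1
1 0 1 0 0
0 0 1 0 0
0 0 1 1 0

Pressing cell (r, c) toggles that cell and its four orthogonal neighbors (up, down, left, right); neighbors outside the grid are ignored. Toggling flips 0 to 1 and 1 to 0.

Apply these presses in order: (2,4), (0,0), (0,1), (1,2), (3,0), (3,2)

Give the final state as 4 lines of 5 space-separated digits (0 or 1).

Answer: 1 1 0 1 1
0 0 0 1 1
1 0 1 1 1
1 0 0 0 1

Derivation:
After press 1 at (2,4):
1 1 0 1 1
1 0 1 0 1
0 0 1 1 1
0 0 1 1 1

After press 2 at (0,0):
0 0 0 1 1
0 0 1 0 1
0 0 1 1 1
0 0 1 1 1

After press 3 at (0,1):
1 1 1 1 1
0 1 1 0 1
0 0 1 1 1
0 0 1 1 1

After press 4 at (1,2):
1 1 0 1 1
0 0 0 1 1
0 0 0 1 1
0 0 1 1 1

After press 5 at (3,0):
1 1 0 1 1
0 0 0 1 1
1 0 0 1 1
1 1 1 1 1

After press 6 at (3,2):
1 1 0 1 1
0 0 0 1 1
1 0 1 1 1
1 0 0 0 1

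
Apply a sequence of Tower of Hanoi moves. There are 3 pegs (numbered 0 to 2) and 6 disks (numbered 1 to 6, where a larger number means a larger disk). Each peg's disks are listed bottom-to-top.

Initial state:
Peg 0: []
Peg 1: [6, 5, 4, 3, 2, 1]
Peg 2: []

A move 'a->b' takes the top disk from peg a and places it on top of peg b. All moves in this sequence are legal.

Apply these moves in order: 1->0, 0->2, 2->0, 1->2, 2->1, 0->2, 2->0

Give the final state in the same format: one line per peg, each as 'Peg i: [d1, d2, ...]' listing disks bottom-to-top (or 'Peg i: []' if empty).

Answer: Peg 0: [1]
Peg 1: [6, 5, 4, 3, 2]
Peg 2: []

Derivation:
After move 1 (1->0):
Peg 0: [1]
Peg 1: [6, 5, 4, 3, 2]
Peg 2: []

After move 2 (0->2):
Peg 0: []
Peg 1: [6, 5, 4, 3, 2]
Peg 2: [1]

After move 3 (2->0):
Peg 0: [1]
Peg 1: [6, 5, 4, 3, 2]
Peg 2: []

After move 4 (1->2):
Peg 0: [1]
Peg 1: [6, 5, 4, 3]
Peg 2: [2]

After move 5 (2->1):
Peg 0: [1]
Peg 1: [6, 5, 4, 3, 2]
Peg 2: []

After move 6 (0->2):
Peg 0: []
Peg 1: [6, 5, 4, 3, 2]
Peg 2: [1]

After move 7 (2->0):
Peg 0: [1]
Peg 1: [6, 5, 4, 3, 2]
Peg 2: []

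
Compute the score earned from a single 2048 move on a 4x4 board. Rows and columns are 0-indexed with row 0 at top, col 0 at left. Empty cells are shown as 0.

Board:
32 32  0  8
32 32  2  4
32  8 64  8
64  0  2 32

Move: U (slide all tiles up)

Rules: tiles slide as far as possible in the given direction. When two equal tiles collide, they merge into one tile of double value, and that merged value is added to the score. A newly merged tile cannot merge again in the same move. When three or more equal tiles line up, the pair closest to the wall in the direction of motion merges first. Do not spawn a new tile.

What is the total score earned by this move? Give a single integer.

Slide up:
col 0: [32, 32, 32, 64] -> [64, 32, 64, 0]  score +64 (running 64)
col 1: [32, 32, 8, 0] -> [64, 8, 0, 0]  score +64 (running 128)
col 2: [0, 2, 64, 2] -> [2, 64, 2, 0]  score +0 (running 128)
col 3: [8, 4, 8, 32] -> [8, 4, 8, 32]  score +0 (running 128)
Board after move:
64 64  2  8
32  8 64  4
64  0  2  8
 0  0  0 32

Answer: 128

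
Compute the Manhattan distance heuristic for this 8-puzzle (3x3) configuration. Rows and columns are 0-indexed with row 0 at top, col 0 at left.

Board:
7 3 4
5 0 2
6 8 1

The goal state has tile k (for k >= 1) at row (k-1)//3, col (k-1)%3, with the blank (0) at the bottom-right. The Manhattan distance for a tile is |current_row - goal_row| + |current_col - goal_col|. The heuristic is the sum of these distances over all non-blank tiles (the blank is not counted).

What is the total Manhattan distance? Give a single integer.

Tile 7: (0,0)->(2,0) = 2
Tile 3: (0,1)->(0,2) = 1
Tile 4: (0,2)->(1,0) = 3
Tile 5: (1,0)->(1,1) = 1
Tile 2: (1,2)->(0,1) = 2
Tile 6: (2,0)->(1,2) = 3
Tile 8: (2,1)->(2,1) = 0
Tile 1: (2,2)->(0,0) = 4
Sum: 2 + 1 + 3 + 1 + 2 + 3 + 0 + 4 = 16

Answer: 16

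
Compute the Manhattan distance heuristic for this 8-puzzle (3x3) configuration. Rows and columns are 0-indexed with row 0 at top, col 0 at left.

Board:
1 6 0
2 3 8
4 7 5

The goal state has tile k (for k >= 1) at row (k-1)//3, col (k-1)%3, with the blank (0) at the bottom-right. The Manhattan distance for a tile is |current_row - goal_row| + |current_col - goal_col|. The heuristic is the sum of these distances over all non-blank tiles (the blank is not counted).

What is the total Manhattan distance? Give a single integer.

Answer: 12

Derivation:
Tile 1: at (0,0), goal (0,0), distance |0-0|+|0-0| = 0
Tile 6: at (0,1), goal (1,2), distance |0-1|+|1-2| = 2
Tile 2: at (1,0), goal (0,1), distance |1-0|+|0-1| = 2
Tile 3: at (1,1), goal (0,2), distance |1-0|+|1-2| = 2
Tile 8: at (1,2), goal (2,1), distance |1-2|+|2-1| = 2
Tile 4: at (2,0), goal (1,0), distance |2-1|+|0-0| = 1
Tile 7: at (2,1), goal (2,0), distance |2-2|+|1-0| = 1
Tile 5: at (2,2), goal (1,1), distance |2-1|+|2-1| = 2
Sum: 0 + 2 + 2 + 2 + 2 + 1 + 1 + 2 = 12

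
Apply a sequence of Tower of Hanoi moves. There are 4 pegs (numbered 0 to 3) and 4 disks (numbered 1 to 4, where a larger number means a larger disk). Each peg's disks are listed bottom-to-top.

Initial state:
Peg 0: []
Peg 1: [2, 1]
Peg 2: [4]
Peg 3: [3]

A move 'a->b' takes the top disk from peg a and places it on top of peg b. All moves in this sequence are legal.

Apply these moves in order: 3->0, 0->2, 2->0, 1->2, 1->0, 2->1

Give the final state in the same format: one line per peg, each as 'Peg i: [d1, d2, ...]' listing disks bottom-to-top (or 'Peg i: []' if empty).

Answer: Peg 0: [3, 2]
Peg 1: [1]
Peg 2: [4]
Peg 3: []

Derivation:
After move 1 (3->0):
Peg 0: [3]
Peg 1: [2, 1]
Peg 2: [4]
Peg 3: []

After move 2 (0->2):
Peg 0: []
Peg 1: [2, 1]
Peg 2: [4, 3]
Peg 3: []

After move 3 (2->0):
Peg 0: [3]
Peg 1: [2, 1]
Peg 2: [4]
Peg 3: []

After move 4 (1->2):
Peg 0: [3]
Peg 1: [2]
Peg 2: [4, 1]
Peg 3: []

After move 5 (1->0):
Peg 0: [3, 2]
Peg 1: []
Peg 2: [4, 1]
Peg 3: []

After move 6 (2->1):
Peg 0: [3, 2]
Peg 1: [1]
Peg 2: [4]
Peg 3: []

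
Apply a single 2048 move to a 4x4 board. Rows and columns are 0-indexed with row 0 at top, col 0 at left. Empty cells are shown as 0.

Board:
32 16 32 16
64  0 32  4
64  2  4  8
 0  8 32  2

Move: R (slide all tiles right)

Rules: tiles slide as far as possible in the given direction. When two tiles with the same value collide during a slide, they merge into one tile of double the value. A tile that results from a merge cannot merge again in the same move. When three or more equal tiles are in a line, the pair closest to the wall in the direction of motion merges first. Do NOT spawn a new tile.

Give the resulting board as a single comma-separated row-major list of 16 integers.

Slide right:
row 0: [32, 16, 32, 16] -> [32, 16, 32, 16]
row 1: [64, 0, 32, 4] -> [0, 64, 32, 4]
row 2: [64, 2, 4, 8] -> [64, 2, 4, 8]
row 3: [0, 8, 32, 2] -> [0, 8, 32, 2]

Answer: 32, 16, 32, 16, 0, 64, 32, 4, 64, 2, 4, 8, 0, 8, 32, 2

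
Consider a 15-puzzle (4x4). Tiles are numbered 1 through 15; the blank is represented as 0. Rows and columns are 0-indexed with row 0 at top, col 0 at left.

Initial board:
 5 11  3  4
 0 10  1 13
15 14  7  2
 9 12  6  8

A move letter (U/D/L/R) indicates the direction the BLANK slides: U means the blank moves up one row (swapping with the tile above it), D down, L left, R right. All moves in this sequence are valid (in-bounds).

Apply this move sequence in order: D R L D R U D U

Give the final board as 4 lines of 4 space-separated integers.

Answer:  5 11  3  4
15 10  1 13
 9  0  7  2
12 14  6  8

Derivation:
After move 1 (D):
 5 11  3  4
15 10  1 13
 0 14  7  2
 9 12  6  8

After move 2 (R):
 5 11  3  4
15 10  1 13
14  0  7  2
 9 12  6  8

After move 3 (L):
 5 11  3  4
15 10  1 13
 0 14  7  2
 9 12  6  8

After move 4 (D):
 5 11  3  4
15 10  1 13
 9 14  7  2
 0 12  6  8

After move 5 (R):
 5 11  3  4
15 10  1 13
 9 14  7  2
12  0  6  8

After move 6 (U):
 5 11  3  4
15 10  1 13
 9  0  7  2
12 14  6  8

After move 7 (D):
 5 11  3  4
15 10  1 13
 9 14  7  2
12  0  6  8

After move 8 (U):
 5 11  3  4
15 10  1 13
 9  0  7  2
12 14  6  8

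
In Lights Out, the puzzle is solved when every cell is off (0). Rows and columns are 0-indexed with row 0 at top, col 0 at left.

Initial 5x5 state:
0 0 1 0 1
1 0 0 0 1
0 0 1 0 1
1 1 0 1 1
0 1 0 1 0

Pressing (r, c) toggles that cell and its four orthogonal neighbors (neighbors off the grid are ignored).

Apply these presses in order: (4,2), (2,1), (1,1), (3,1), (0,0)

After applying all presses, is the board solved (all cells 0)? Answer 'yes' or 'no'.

Answer: no

Derivation:
After press 1 at (4,2):
0 0 1 0 1
1 0 0 0 1
0 0 1 0 1
1 1 1 1 1
0 0 1 0 0

After press 2 at (2,1):
0 0 1 0 1
1 1 0 0 1
1 1 0 0 1
1 0 1 1 1
0 0 1 0 0

After press 3 at (1,1):
0 1 1 0 1
0 0 1 0 1
1 0 0 0 1
1 0 1 1 1
0 0 1 0 0

After press 4 at (3,1):
0 1 1 0 1
0 0 1 0 1
1 1 0 0 1
0 1 0 1 1
0 1 1 0 0

After press 5 at (0,0):
1 0 1 0 1
1 0 1 0 1
1 1 0 0 1
0 1 0 1 1
0 1 1 0 0

Lights still on: 14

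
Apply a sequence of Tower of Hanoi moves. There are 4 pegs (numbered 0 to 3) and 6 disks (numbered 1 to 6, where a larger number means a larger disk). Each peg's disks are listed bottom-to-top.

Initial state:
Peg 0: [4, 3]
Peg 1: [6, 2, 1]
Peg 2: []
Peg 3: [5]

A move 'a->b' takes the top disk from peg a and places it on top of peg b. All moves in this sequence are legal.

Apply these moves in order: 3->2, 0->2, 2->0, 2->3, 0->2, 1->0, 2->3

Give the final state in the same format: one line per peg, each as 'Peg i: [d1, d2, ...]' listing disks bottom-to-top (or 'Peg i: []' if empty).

After move 1 (3->2):
Peg 0: [4, 3]
Peg 1: [6, 2, 1]
Peg 2: [5]
Peg 3: []

After move 2 (0->2):
Peg 0: [4]
Peg 1: [6, 2, 1]
Peg 2: [5, 3]
Peg 3: []

After move 3 (2->0):
Peg 0: [4, 3]
Peg 1: [6, 2, 1]
Peg 2: [5]
Peg 3: []

After move 4 (2->3):
Peg 0: [4, 3]
Peg 1: [6, 2, 1]
Peg 2: []
Peg 3: [5]

After move 5 (0->2):
Peg 0: [4]
Peg 1: [6, 2, 1]
Peg 2: [3]
Peg 3: [5]

After move 6 (1->0):
Peg 0: [4, 1]
Peg 1: [6, 2]
Peg 2: [3]
Peg 3: [5]

After move 7 (2->3):
Peg 0: [4, 1]
Peg 1: [6, 2]
Peg 2: []
Peg 3: [5, 3]

Answer: Peg 0: [4, 1]
Peg 1: [6, 2]
Peg 2: []
Peg 3: [5, 3]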